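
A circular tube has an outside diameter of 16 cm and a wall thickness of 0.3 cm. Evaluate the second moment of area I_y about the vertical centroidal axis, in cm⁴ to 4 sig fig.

Treat the section as a set of non-overlapping primitives; coordinates are from the bounding-box lower-left.
Outer circle: ⌀16, A = 201.062 cm², x = 8 cm, Ī = 3216.99 cm⁴.
Bore (subtracted): ⌀15.4, A = 186.265 cm², x = 8 cm, Ī = 2760.91 cm⁴.
By symmetry the centroid is at mid-width, x̄ = 8 cm.
All pieces are centred on the vertical centroidal axis, so I = ΣĪ (holes subtracted) = 456.077 cm⁴.

I_y ≈ 456.1 cm⁴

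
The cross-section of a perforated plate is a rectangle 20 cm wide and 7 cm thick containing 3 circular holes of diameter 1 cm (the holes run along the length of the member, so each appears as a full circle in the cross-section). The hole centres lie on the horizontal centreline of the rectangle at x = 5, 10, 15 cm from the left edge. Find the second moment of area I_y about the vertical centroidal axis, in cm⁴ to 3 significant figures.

Treat the section as a set of non-overlapping primitives; coordinates are from the bounding-box lower-left.
Plate: 20 × 7, A = 140 cm², x = 10 cm, Ī = 4666.7 cm⁴.
Hole 1 (subtracted): ⌀1, A = 0.7854 cm², x = 5 cm, Ī = 0.049087 cm⁴.
Hole 2 (subtracted): ⌀1, A = 0.7854 cm², x = 10 cm, Ī = 0.049087 cm⁴.
Hole 3 (subtracted): ⌀1, A = 0.7854 cm², x = 15 cm, Ī = 0.049087 cm⁴.
By symmetry the centroid is at mid-width, x̄ = 10 cm.
Transfer each piece to the vertical centroidal axis using Ī + A·d² with d = x − 10:
  plate: d = 0 cm → contributes +4666.7 cm⁴
  hole 1: d = -5 cm → contributes −19.684 cm⁴
  hole 2: d = 0 cm → contributes −0.049087 cm⁴
  hole 3: d = 5 cm → contributes −19.684 cm⁴
Total I = 4627.2 cm⁴.

I_y ≈ 4630 cm⁴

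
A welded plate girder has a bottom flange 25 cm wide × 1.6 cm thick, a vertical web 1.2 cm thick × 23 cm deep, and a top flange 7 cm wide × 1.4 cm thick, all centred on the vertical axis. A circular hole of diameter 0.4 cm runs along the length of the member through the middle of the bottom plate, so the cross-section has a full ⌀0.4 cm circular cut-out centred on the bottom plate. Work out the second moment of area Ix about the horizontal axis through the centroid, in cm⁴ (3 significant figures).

Ix ≈ 6940 cm⁴

Split into non-overlapping primitives; take the origin at the lower-left of the bounding box.
Bottom plate: 25 × 1.6, A = 40 cm², y = 0.8 cm, Ī = 8.5333 cm⁴.
Web plate: 1.2 × 23, A = 27.6 cm², y = 13.1 cm, Ī = 1216.7 cm⁴.
Top plate: 7 × 1.4, A = 9.8 cm², y = 25.3 cm, Ī = 1.6007 cm⁴.
Hole (subtracted): ⌀0.4, A = 0.12566 cm², y = 0.8 cm, Ī = 0.0012566 cm⁴.
Centroid: ȳ = ΣA·y / ΣA = 8.3003 cm.
Transfer each piece to the horizontal axis through the centroid using Ī + A·d² with d = y − 8.3003:
  bottom plate: d = -7.5003 cm → contributes +2258.7 cm⁴
  web plate: d = 4.7997 cm → contributes +1852.5 cm⁴
  top plate: d = 17 cm → contributes +2833.7 cm⁴
  hole: d = -7.5003 cm → contributes −7.0704 cm⁴
Total I = 6937.9 cm⁴.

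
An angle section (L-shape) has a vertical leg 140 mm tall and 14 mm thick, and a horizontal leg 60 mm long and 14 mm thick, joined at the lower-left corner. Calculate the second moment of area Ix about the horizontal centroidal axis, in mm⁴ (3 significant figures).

Break the section into simple shapes (no overlaps), measuring from the bottom-left corner of the bounding box.
Vertical leg: 14 × 140, A = 1 960 mm², y = 70 mm, Ī = 3 201 333 mm⁴.
Horizontal leg (remainder): 46 × 14, A = 644 mm², y = 7 mm, Ī = 10 519 mm⁴.
Centroid: ȳ = ΣA·y / ΣA = 54.419 mm.
Transfer each piece to the horizontal centroidal axis using Ī + A·d² with d = y − 54.419:
  vertical leg: d = 15.581 mm → contributes +3 677 136 mm⁴
  horizontal leg (remainder): d = -47.419 mm → contributes +1 458 614 mm⁴
Total I = 5 135 750 mm⁴.

Ix ≈ 5.14 × 10⁶ mm⁴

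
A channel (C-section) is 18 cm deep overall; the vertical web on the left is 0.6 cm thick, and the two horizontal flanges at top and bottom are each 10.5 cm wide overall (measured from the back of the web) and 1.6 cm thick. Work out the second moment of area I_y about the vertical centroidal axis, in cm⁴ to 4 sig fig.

I_y ≈ 481.1 cm⁴

Decompose the section into non-overlapping parts with the origin at the bottom-left of its bounding rectangle.
Web: 0.6 × 18, A = 10.8 cm², x = 0.3 cm, Ī = 0.324 cm⁴.
Top flange (beyond web): 9.9 × 1.6, A = 15.84 cm², x = 5.55 cm, Ī = 129.373 cm⁴.
Bottom flange (beyond web): 9.9 × 1.6, A = 15.84 cm², x = 5.55 cm, Ī = 129.373 cm⁴.
Centroid: x̄ = ΣA·x / ΣA = 4.21525 cm.
Transfer each piece to the vertical centroidal axis using Ī + A·d² with d = x − 4.21525:
  web: d = -3.91525 cm → contributes +165.88 cm⁴
  top flange (beyond web): d = 1.33475 cm → contributes +157.593 cm⁴
  bottom flange (beyond web): d = 1.33475 cm → contributes +157.593 cm⁴
Total I = 481.065 cm⁴.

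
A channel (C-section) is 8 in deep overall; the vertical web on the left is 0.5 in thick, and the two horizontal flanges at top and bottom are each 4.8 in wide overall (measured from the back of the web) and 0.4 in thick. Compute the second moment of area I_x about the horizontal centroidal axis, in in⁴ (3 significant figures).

I_x ≈ 71.1 in⁴

Decompose the section into non-overlapping parts with the origin at the bottom-left of its bounding rectangle.
Web: 0.5 × 8, A = 4 in², y = 4 in, Ī = 21.333 in⁴.
Top flange (beyond web): 4.3 × 0.4, A = 1.72 in², y = 7.8 in, Ī = 0.022933 in⁴.
Bottom flange (beyond web): 4.3 × 0.4, A = 1.72 in², y = 0.2 in, Ī = 0.022933 in⁴.
By symmetry the centroid is at mid-height, ȳ = 4 in.
Transfer each piece to the horizontal centroidal axis using Ī + A·d² with d = y − 4:
  web: d = 0 in → contributes +21.333 in⁴
  top flange (beyond web): d = 3.8 in → contributes +24.86 in⁴
  bottom flange (beyond web): d = -3.8 in → contributes +24.86 in⁴
Total I = 71.053 in⁴.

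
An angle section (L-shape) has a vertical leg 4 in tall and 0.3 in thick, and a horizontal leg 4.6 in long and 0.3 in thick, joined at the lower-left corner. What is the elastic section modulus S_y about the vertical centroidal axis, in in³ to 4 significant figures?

S_y ≈ 1.622 in³

Split into non-overlapping primitives; take the origin at the lower-left of the bounding box.
Vertical leg: 0.3 × 4, A = 1.2 in², x = 0.15 in, Ī = 0.009 in⁴.
Horizontal leg (remainder): 4.3 × 0.3, A = 1.29 in², x = 2.45 in, Ī = 1.98768 in⁴.
Centroid: x̄ = ΣA·x / ΣA = 1.34157 in.
Transfer each piece to the vertical centroidal axis using Ī + A·d² with d = x − 1.34157:
  vertical leg: d = -1.19157 in → contributes +1.7128 in⁴
  horizontal leg (remainder): d = 1.10843 in → contributes +3.5726 in⁴
Total I = 5.2854 in⁴.
Extreme fibre distance c = 3.25843 in; S = I/c = 1.62207 in³.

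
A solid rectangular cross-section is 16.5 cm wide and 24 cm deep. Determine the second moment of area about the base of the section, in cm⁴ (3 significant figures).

I_base ≈ 7.60 × 10⁴ cm⁴

The section: 16.5 × 24, A = 396 cm², y = 12 cm, Ī = 19 008 cm⁴.
Transfer it to the base of the section using Ī + A·d² with d = y − 0:
  the section: d = 12 cm → contributes +76 032 cm⁴
Total I = 76 032 cm⁴.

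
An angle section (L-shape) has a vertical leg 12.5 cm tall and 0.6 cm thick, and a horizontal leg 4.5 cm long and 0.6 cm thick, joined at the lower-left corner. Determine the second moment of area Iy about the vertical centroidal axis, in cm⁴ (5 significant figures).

Iy ≈ 12.220 cm⁴

Split into non-overlapping primitives; take the origin at the lower-left of the bounding box.
Vertical leg: 0.6 × 12.5, A = 7.5 cm², x = 0.3 cm, Ī = 0.225 cm⁴.
Horizontal leg (remainder): 3.9 × 0.6, A = 2.34 cm², x = 2.55 cm, Ī = 2.96595 cm⁴.
Centroid: x̄ = ΣA·x / ΣA = 0.835061 cm.
Transfer each piece to the vertical centroidal axis using Ī + A·d² with d = x − 0.835061:
  vertical leg: d = -0.535061 cm → contributes +2.372177 cm⁴
  horizontal leg (remainder): d = 1.714939 cm → contributes +9.847927 cm⁴
Total I = 12.2201 cm⁴.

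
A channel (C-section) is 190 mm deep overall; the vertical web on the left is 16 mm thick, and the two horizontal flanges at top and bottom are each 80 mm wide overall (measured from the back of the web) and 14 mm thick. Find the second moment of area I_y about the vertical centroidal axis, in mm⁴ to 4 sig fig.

I_y ≈ 2.480 × 10⁶ mm⁴

Split into non-overlapping primitives; take the origin at the lower-left of the bounding box.
Web: 16 × 190, A = 3 040 mm², x = 8 mm, Ī = 64853.3 mm⁴.
Top flange (beyond web): 64 × 14, A = 896 mm², x = 48 mm, Ī = 305 835 mm⁴.
Bottom flange (beyond web): 64 × 14, A = 896 mm², x = 48 mm, Ī = 305 835 mm⁴.
Centroid: x̄ = ΣA·x / ΣA = 22.8344 mm.
Transfer each piece to the vertical centroidal axis using Ī + A·d² with d = x − 22.8344:
  web: d = -14.8344 mm → contributes +733 837 mm⁴
  top flange (beyond web): d = 25.1656 mm → contributes +873 276 mm⁴
  bottom flange (beyond web): d = 25.1656 mm → contributes +873 276 mm⁴
Total I = 2 480 390 mm⁴.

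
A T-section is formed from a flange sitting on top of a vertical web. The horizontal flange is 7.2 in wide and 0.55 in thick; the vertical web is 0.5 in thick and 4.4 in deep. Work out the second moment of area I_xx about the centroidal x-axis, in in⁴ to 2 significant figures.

I_xx ≈ 12 in⁴

Break the section into simple shapes (no overlaps), measuring from the bottom-left corner of the bounding box.
Flange: 7.2 × 0.55, A = 3.96 in², y = 4.675 in, Ī = 0.09983 in⁴.
Web: 0.5 × 4.4, A = 2.2 in², y = 2.2 in, Ī = 3.549 in⁴.
Centroid: ȳ = ΣA·y / ΣA = 3.791 in.
Transfer each piece to the centroidal x-axis using Ī + A·d² with d = y − 3.791:
  flange: d = 0.8839 in → contributes +3.194 in⁴
  web: d = -1.591 in → contributes +9.119 in⁴
Total I = 12.31 in⁴.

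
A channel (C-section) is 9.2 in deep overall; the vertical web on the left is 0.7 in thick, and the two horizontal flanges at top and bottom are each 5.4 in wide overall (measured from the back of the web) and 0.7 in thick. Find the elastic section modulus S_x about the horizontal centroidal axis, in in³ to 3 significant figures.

S_x ≈ 35.8 in³

Treat the section as a set of non-overlapping primitives; coordinates are from the bounding-box lower-left.
Web: 0.7 × 9.2, A = 6.44 in², y = 4.6 in, Ī = 45.423 in⁴.
Top flange (beyond web): 4.7 × 0.7, A = 3.29 in², y = 8.85 in, Ī = 0.13434 in⁴.
Bottom flange (beyond web): 4.7 × 0.7, A = 3.29 in², y = 0.35 in, Ī = 0.13434 in⁴.
By symmetry the centroid is at mid-height, ȳ = 4.6 in.
Transfer each piece to the horizontal centroidal axis using Ī + A·d² with d = y − 4.6:
  web: d = 0 in → contributes +45.423 in⁴
  top flange (beyond web): d = 4.25 in → contributes +59.56 in⁴
  bottom flange (beyond web): d = -4.25 in → contributes +59.56 in⁴
Total I = 164.54 in⁴.
Extreme fibre distance c = 4.6 in; S = I/c = 35.77 in³.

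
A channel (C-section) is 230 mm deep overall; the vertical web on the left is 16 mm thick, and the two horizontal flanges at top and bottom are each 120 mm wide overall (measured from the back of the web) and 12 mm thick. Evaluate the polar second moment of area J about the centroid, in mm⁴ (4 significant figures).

Break the section into simple shapes (no overlaps), measuring from the bottom-left corner of the bounding box.
Web: 16 × 230, A = 3 680 mm², y = 115 mm, Ī = 16 222 667 mm⁴.
Top flange (beyond web): 104 × 12, A = 1 248 mm², y = 224 mm, Ī = 14 976 mm⁴.
Bottom flange (beyond web): 104 × 12, A = 1 248 mm², y = 6 mm, Ī = 14 976 mm⁴.
By symmetry the centroid is at mid-height, ȳ = 115 mm.
Transfer each piece to the centroidal x-axis using Ī + A·d² with d = y − 115:
  web: d = 0 mm → contributes +16 222 667 mm⁴
  top flange (beyond web): d = 109 mm → contributes +14 842 464 mm⁴
  bottom flange (beyond web): d = -109 mm → contributes +14 842 464 mm⁴
Total I = 45 907 595 mm⁴.
For the y-axis: x̄ = 32.2487 mm.
Repeating about the centroidal y-axis gives I_y = 7 682 349 mm⁴.
Polar second moment: J = I_x + I_y = 53 589 943 mm⁴.

J ≈ 5.359 × 10⁷ mm⁴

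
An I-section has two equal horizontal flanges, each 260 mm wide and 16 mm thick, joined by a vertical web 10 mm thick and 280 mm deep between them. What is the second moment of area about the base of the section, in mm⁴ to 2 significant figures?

Treat the section as a set of non-overlapping primitives; coordinates are from the bounding-box lower-left.
Bottom flange: 260 × 16, A = 4 160 mm², y = 8 mm, Ī = 88 747 mm⁴.
Web: 10 × 280, A = 2 800 mm², y = 156 mm, Ī = 18 293 333 mm⁴.
Top flange: 260 × 16, A = 4 160 mm², y = 304 mm, Ī = 88 747 mm⁴.
Transfer each piece to the bottom edge using Ī + A·d² with d = y − 0:
  bottom flange: d = 8 mm → contributes +354 987 mm⁴
  web: d = 156 mm → contributes +86 434 133 mm⁴
  top flange: d = 304 mm → contributes +384 539 307 mm⁴
Total I = 471 328 427 mm⁴.

I_base ≈ 4.7 × 10⁸ mm⁴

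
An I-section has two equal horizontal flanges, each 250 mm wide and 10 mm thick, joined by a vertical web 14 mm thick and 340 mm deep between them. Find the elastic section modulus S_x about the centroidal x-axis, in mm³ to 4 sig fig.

S_x ≈ 1.106 × 10⁶ mm³

Decompose the section into non-overlapping parts with the origin at the bottom-left of its bounding rectangle.
Bottom flange: 250 × 10, A = 2 500 mm², y = 5 mm, Ī = 20833.3 mm⁴.
Web: 14 × 340, A = 4 760 mm², y = 180 mm, Ī = 45 854 667 mm⁴.
Top flange: 250 × 10, A = 2 500 mm², y = 355 mm, Ī = 20833.3 mm⁴.
By symmetry the centroid is at mid-height, ȳ = 180 mm.
Transfer each piece to the centroidal x-axis using Ī + A·d² with d = y − 180:
  bottom flange: d = -175 mm → contributes +76 583 333 mm⁴
  web: d = 0 mm → contributes +45 854 667 mm⁴
  top flange: d = 175 mm → contributes +76 583 333 mm⁴
Total I = 199 021 333 mm⁴.
Extreme fibre distance c = 180 mm; S = I/c = 1 105 674 mm³.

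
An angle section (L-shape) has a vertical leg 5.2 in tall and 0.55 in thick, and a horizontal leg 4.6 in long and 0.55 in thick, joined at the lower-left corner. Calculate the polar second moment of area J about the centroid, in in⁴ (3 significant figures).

J ≈ 23.0 in⁴

Decompose the section into non-overlapping parts with the origin at the bottom-left of its bounding rectangle.
Vertical leg: 0.55 × 5.2, A = 2.86 in², y = 2.6 in, Ī = 6.4445 in⁴.
Horizontal leg (remainder): 4.05 × 0.55, A = 2.2275 in², y = 0.275 in, Ī = 0.056152 in⁴.
Centroid: ȳ = ΣA·y / ΣA = 1.582 in.
Transfer each piece to the centroidal x-axis using Ī + A·d² with d = y − 1.582:
  vertical leg: d = 1.018 in → contributes +9.4083 in⁴
  horizontal leg (remainder): d = -1.307 in → contributes +3.8614 in⁴
Total I = 13.27 in⁴.
For the y-axis: x̄ = 1.282 in.
Repeating about the centroidal y-axis gives I_y = 9.741 in⁴.
Polar second moment: J = I_x + I_y = 23.011 in⁴.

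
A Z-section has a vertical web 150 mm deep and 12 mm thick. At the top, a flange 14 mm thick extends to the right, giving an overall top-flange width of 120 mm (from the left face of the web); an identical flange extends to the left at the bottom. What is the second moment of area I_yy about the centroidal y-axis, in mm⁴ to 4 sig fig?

Split into non-overlapping primitives; take the origin at the lower-left of the bounding box.
Web: 12 × 150, A = 1 800 mm², x = 114 mm, Ī = 21 600 mm⁴.
Top flange (beyond web): 108 × 14, A = 1 512 mm², x = 174 mm, Ī = 1 469 664 mm⁴.
Bottom flange (beyond web): 108 × 14, A = 1 512 mm², x = 54 mm, Ī = 1 469 664 mm⁴.
Centroid: x̄ = ΣA·x / ΣA = 114 mm.
Transfer each piece to the centroidal y-axis using Ī + A·d² with d = x − 114:
  web: d = 0 mm → contributes +21 600 mm⁴
  top flange (beyond web): d = 60 mm → contributes +6 912 864 mm⁴
  bottom flange (beyond web): d = -60 mm → contributes +6 912 864 mm⁴
Total I = 13 847 328 mm⁴.

I_yy ≈ 1.385 × 10⁷ mm⁴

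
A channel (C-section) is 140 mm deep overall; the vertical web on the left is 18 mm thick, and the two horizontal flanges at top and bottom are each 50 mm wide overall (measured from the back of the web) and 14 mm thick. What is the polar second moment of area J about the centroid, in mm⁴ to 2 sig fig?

Split into non-overlapping primitives; take the origin at the lower-left of the bounding box.
Web: 18 × 140, A = 2 520 mm², y = 70 mm, Ī = 4 116 000 mm⁴.
Top flange (beyond web): 32 × 14, A = 448 mm², y = 133 mm, Ī = 7 317 mm⁴.
Bottom flange (beyond web): 32 × 14, A = 448 mm², y = 7 mm, Ī = 7 317 mm⁴.
By symmetry the centroid is at mid-height, ȳ = 70 mm.
Transfer each piece to the centroidal x-axis using Ī + A·d² with d = y − 70:
  web: d = 0 mm → contributes +4 116 000 mm⁴
  top flange (beyond web): d = 63 mm → contributes +1 785 429 mm⁴
  bottom flange (beyond web): d = -63 mm → contributes +1 785 429 mm⁴
Total I = 7 686 859 mm⁴.
For the y-axis: x̄ = 15.56 mm.
Repeating about the centroidal y-axis gives I_y = 557 613 mm⁴.
Polar second moment: J = I_x + I_y = 8 244 472 mm⁴.

J ≈ 8.2 × 10⁶ mm⁴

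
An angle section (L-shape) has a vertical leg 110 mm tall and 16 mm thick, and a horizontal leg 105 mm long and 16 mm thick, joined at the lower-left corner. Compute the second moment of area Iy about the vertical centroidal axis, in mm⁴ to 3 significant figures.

Iy ≈ 3.15 × 10⁶ mm⁴

Decompose the section into non-overlapping parts with the origin at the bottom-left of its bounding rectangle.
Vertical leg: 16 × 110, A = 1 760 mm², x = 8 mm, Ī = 37 547 mm⁴.
Horizontal leg (remainder): 89 × 16, A = 1 424 mm², x = 60.5 mm, Ī = 939 959 mm⁴.
Centroid: x̄ = ΣA·x / ΣA = 31.48 mm.
Transfer each piece to the vertical centroidal axis using Ī + A·d² with d = x − 31.48:
  vertical leg: d = -23.48 mm → contributes +1 007 845 mm⁴
  horizontal leg (remainder): d = 29.02 mm → contributes +2 139 203 mm⁴
Total I = 3 147 048 mm⁴.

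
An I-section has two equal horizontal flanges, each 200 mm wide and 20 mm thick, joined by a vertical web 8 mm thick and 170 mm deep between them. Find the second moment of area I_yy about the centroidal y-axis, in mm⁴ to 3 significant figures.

I_yy ≈ 2.67 × 10⁷ mm⁴

Treat the section as a set of non-overlapping primitives; coordinates are from the bounding-box lower-left.
Bottom flange: 200 × 20, A = 4 000 mm², x = 100 mm, Ī = 13 333 333 mm⁴.
Web: 8 × 170, A = 1 360 mm², x = 100 mm, Ī = 7253.3 mm⁴.
Top flange: 200 × 20, A = 4 000 mm², x = 100 mm, Ī = 13 333 333 mm⁴.
By symmetry the centroid is at mid-width, x̄ = 100 mm.
All pieces are centred on the centroidal y-axis, so I = ΣĪ = 26 673 920 mm⁴.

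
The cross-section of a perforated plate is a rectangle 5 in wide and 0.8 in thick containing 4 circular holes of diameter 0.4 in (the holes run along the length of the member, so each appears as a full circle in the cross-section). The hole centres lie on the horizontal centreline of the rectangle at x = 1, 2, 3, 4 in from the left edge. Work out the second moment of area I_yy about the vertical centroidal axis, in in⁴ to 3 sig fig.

I_yy ≈ 7.70 in⁴

Break the section into simple shapes (no overlaps), measuring from the bottom-left corner of the bounding box.
Plate: 5 × 0.8, A = 4 in², x = 2.5 in, Ī = 8.3333 in⁴.
Hole 1 (subtracted): ⌀0.4, A = 0.12566 in², x = 1 in, Ī = 0.0012566 in⁴.
Hole 2 (subtracted): ⌀0.4, A = 0.12566 in², x = 2 in, Ī = 0.0012566 in⁴.
Hole 3 (subtracted): ⌀0.4, A = 0.12566 in², x = 3 in, Ī = 0.0012566 in⁴.
Hole 4 (subtracted): ⌀0.4, A = 0.12566 in², x = 4 in, Ī = 0.0012566 in⁴.
By symmetry the centroid is at mid-width, x̄ = 2.5 in.
Transfer each piece to the vertical centroidal axis using Ī + A·d² with d = x − 2.5:
  plate: d = 0 in → contributes +8.3333 in⁴
  hole 1: d = -1.5 in → contributes −0.284 in⁴
  hole 2: d = -0.5 in → contributes −0.032673 in⁴
  hole 3: d = 0.5 in → contributes −0.032673 in⁴
  hole 4: d = 1.5 in → contributes −0.284 in⁴
Total I = 7.7 in⁴.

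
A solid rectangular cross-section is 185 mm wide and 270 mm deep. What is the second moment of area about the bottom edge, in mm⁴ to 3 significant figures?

The section: 185 × 270, A = 49 950 mm², y = 135 mm, Ī = 303 446 250 mm⁴.
Transfer it to a horizontal axis along the bottom face using Ī + A·d² with d = y − 0:
  the section: d = 135 mm → contributes +1 213 785 000 mm⁴
Total I = 1 213 785 000 mm⁴.

I_base ≈ 1.21 × 10⁹ mm⁴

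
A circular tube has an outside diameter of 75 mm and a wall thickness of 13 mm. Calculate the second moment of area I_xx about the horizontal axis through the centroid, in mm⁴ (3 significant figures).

Decompose the section into non-overlapping parts with the origin at the bottom-left of its bounding rectangle.
Outer circle: ⌀75, A = 4417.9 mm², y = 37.5 mm, Ī = 1 553 156 mm⁴.
Bore (subtracted): ⌀49, A = 1885.7 mm², y = 37.5 mm, Ī = 282 979 mm⁴.
By symmetry the centroid is at mid-height, ȳ = 37.5 mm.
All pieces are centred on the horizontal axis through the centroid, so I = ΣĪ (holes subtracted) = 1 270 177 mm⁴.

I_xx ≈ 1.27 × 10⁶ mm⁴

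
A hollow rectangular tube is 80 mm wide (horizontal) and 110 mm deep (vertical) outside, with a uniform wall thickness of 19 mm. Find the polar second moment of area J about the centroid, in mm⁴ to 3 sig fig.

J ≈ 1.18 × 10⁷ mm⁴

Decompose the section into non-overlapping parts with the origin at the bottom-left of its bounding rectangle.
Outer rectangle: 80 × 110, A = 8 800 mm², y = 55 mm, Ī = 8 873 333 mm⁴.
Inner void (subtracted): 42 × 72, A = 3 024 mm², y = 55 mm, Ī = 1 306 368 mm⁴.
By symmetry the centroid is at mid-height, ȳ = 55 mm.
All pieces are centred on the centroidal x-axis, so I = ΣĪ (holes subtracted) = 7 566 965 mm⁴.
Repeating about the centroidal y-axis gives I_y = 4 248 805 mm⁴.
Polar second moment: J = I_x + I_y = 11 815 771 mm⁴.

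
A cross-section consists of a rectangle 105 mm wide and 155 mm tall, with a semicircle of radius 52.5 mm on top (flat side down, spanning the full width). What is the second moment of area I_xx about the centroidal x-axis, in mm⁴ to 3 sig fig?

Treat the section as a set of non-overlapping primitives; coordinates are from the bounding-box lower-left.
Rectangular body: 105 × 155, A = 16 275 mm², y = 77.5 mm, Ī = 32 583 906 mm⁴.
Semicircular cap: semicircle r = 52.5, A = 4329.5 mm², y = 177.28 mm, Ī = 833 814 mm⁴.
Centroid: ȳ = ΣA·y / ΣA = 98.467 mm.
Transfer each piece to the centroidal x-axis using Ī + A·d² with d = y − 98.467:
  rectangular body: d = -20.967 mm → contributes +39 738 339 mm⁴
  semicircular cap: d = 78.815 mm → contributes +27 727 959 mm⁴
Total I = 67 466 298 mm⁴.

I_xx ≈ 6.75 × 10⁷ mm⁴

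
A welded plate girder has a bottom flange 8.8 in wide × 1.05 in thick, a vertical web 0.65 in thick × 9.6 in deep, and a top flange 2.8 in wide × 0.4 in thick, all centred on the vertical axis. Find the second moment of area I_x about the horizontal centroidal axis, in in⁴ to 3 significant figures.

Split into non-overlapping primitives; take the origin at the lower-left of the bounding box.
Bottom plate: 8.8 × 1.05, A = 9.24 in², y = 0.525 in, Ī = 0.84893 in⁴.
Web plate: 0.65 × 9.6, A = 6.24 in², y = 5.85 in, Ī = 47.923 in⁴.
Top plate: 2.8 × 0.4, A = 1.12 in², y = 10.85 in, Ī = 0.014933 in⁴.
Centroid: ȳ = ΣA·y / ΣA = 3.2233 in.
Transfer each piece to the horizontal centroidal axis using Ī + A·d² with d = y − 3.2233:
  bottom plate: d = -2.6983 in → contributes +68.124 in⁴
  web plate: d = 2.6267 in → contributes +90.976 in⁴
  top plate: d = 7.6267 in → contributes +65.161 in⁴
Total I = 224.26 in⁴.

I_x ≈ 224 in⁴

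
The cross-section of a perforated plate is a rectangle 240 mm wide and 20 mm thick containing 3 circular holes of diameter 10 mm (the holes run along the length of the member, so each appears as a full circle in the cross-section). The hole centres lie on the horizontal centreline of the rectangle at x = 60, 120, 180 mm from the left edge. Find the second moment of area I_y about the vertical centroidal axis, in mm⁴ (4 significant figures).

I_y ≈ 2.247 × 10⁷ mm⁴

Split into non-overlapping primitives; take the origin at the lower-left of the bounding box.
Plate: 240 × 20, A = 4 800 mm², x = 120 mm, Ī = 23 040 000 mm⁴.
Hole 1 (subtracted): ⌀10, A = 78.5398 mm², x = 60 mm, Ī = 490.874 mm⁴.
Hole 2 (subtracted): ⌀10, A = 78.5398 mm², x = 120 mm, Ī = 490.874 mm⁴.
Hole 3 (subtracted): ⌀10, A = 78.5398 mm², x = 180 mm, Ī = 490.874 mm⁴.
By symmetry the centroid is at mid-width, x̄ = 120 mm.
Transfer each piece to the vertical centroidal axis using Ī + A·d² with d = x − 120:
  plate: d = 0 mm → contributes +23 040 000 mm⁴
  hole 1: d = -60 mm → contributes −283 234 mm⁴
  hole 2: d = 0 mm → contributes −490.874 mm⁴
  hole 3: d = 60 mm → contributes −283 234 mm⁴
Total I = 22 473 041 mm⁴.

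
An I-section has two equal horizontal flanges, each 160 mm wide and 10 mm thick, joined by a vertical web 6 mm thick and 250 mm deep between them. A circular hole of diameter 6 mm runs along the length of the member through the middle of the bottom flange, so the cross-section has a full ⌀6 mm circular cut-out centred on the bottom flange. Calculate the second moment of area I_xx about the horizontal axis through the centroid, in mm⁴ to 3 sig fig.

I_xx ≈ 6.14 × 10⁷ mm⁴

Split into non-overlapping primitives; take the origin at the lower-left of the bounding box.
Bottom flange: 160 × 10, A = 1 600 mm², y = 5 mm, Ī = 13 333 mm⁴.
Web: 6 × 250, A = 1 500 mm², y = 135 mm, Ī = 7 812 500 mm⁴.
Top flange: 160 × 10, A = 1 600 mm², y = 265 mm, Ī = 13 333 mm⁴.
Hole (subtracted): ⌀6, A = 28.274 mm², y = 5 mm, Ī = 63.617 mm⁴.
Centroid: ȳ = ΣA·y / ΣA = 135.79 mm.
Transfer each piece to the horizontal axis through the centroid using Ī + A·d² with d = y − 135.79:
  bottom flange: d = -130.79 mm → contributes +27 381 628 mm⁴
  web: d = -0.78679 mm → contributes +7 813 429 mm⁴
  top flange: d = 129.21 mm → contributes +26 727 019 mm⁴
  hole: d = -130.79 mm → contributes −483 701 mm⁴
Total I = 61 438 375 mm⁴.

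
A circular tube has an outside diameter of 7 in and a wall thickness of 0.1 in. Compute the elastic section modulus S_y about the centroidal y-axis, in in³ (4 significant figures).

Treat the section as a set of non-overlapping primitives; coordinates are from the bounding-box lower-left.
Outer circle: ⌀7, A = 38.4845 in², x = 3.5 in, Ī = 117.859 in⁴.
Bore (subtracted): ⌀6.8, A = 36.3168 in², x = 3.5 in, Ī = 104.956 in⁴.
By symmetry the centroid is at mid-width, x̄ = 3.5 in.
All pieces are centred on the centroidal y-axis, so I = ΣĪ (holes subtracted) = 12.9032 in⁴.
Extreme fibre distance c = 3.5 in; S = I/c = 3.68664 in³.

S_y ≈ 3.687 in³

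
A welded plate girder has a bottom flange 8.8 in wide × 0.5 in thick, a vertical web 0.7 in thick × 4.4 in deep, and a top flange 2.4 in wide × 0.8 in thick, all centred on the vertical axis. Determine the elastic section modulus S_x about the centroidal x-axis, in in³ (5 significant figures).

S_x ≈ 11.336 in³

Break the section into simple shapes (no overlaps), measuring from the bottom-left corner of the bounding box.
Bottom plate: 8.8 × 0.5, A = 4.4 in², y = 0.25 in, Ī = 0.09166667 in⁴.
Web plate: 0.7 × 4.4, A = 3.08 in², y = 2.7 in, Ī = 4.969067 in⁴.
Top plate: 2.4 × 0.8, A = 1.92 in², y = 5.3 in, Ī = 0.1024 in⁴.
Centroid: ȳ = ΣA·y / ΣA = 2.084255 in.
Transfer each piece to the centroidal x-axis using Ī + A·d² with d = y − 2.084255:
  bottom plate: d = -1.834255 in → contributes +14.89543 in⁴
  web plate: d = 0.6157447 in → contributes +6.136823 in⁴
  top plate: d = 3.215745 in → contributes +19.95715 in⁴
Total I = 40.9894 in⁴.
Extreme fibre distance c = 3.615745 in; S = I/c = 11.33637 in³.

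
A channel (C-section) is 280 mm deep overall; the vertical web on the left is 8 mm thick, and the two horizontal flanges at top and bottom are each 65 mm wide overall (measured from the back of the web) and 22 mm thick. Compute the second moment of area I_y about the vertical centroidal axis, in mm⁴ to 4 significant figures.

I_y ≈ 1.941 × 10⁶ mm⁴

Split into non-overlapping primitives; take the origin at the lower-left of the bounding box.
Web: 8 × 280, A = 2 240 mm², x = 4 mm, Ī = 11946.7 mm⁴.
Top flange (beyond web): 57 × 22, A = 1 254 mm², x = 36.5 mm, Ī = 339 521 mm⁴.
Bottom flange (beyond web): 57 × 22, A = 1 254 mm², x = 36.5 mm, Ī = 339 521 mm⁴.
Centroid: x̄ = ΣA·x / ΣA = 21.1672 mm.
Transfer each piece to the vertical centroidal axis using Ī + A·d² with d = x − 21.1672:
  web: d = -17.1672 mm → contributes +672 105 mm⁴
  top flange (beyond web): d = 15.3328 mm → contributes +634 328 mm⁴
  bottom flange (beyond web): d = 15.3328 mm → contributes +634 328 mm⁴
Total I = 1 940 762 mm⁴.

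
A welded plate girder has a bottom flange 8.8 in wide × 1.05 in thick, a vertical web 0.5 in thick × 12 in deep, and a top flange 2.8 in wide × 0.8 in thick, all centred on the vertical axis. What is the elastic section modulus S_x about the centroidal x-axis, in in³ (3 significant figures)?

S_x ≈ 46.4 in³

Decompose the section into non-overlapping parts with the origin at the bottom-left of its bounding rectangle.
Bottom plate: 8.8 × 1.05, A = 9.24 in², y = 0.525 in, Ī = 0.84893 in⁴.
Web plate: 0.5 × 12, A = 6 in², y = 7.05 in, Ī = 72 in⁴.
Top plate: 2.8 × 0.8, A = 2.24 in², y = 13.45 in, Ī = 0.11947 in⁴.
Centroid: ȳ = ΣA·y / ΣA = 4.421 in.
Transfer each piece to the centroidal x-axis using Ī + A·d² with d = y − 4.421:
  bottom plate: d = -3.896 in → contributes +141.1 in⁴
  web plate: d = 2.629 in → contributes +113.47 in⁴
  top plate: d = 9.029 in → contributes +182.73 in⁴
Total I = 437.3 in⁴.
Extreme fibre distance c = 9.429 in; S = I/c = 46.378 in³.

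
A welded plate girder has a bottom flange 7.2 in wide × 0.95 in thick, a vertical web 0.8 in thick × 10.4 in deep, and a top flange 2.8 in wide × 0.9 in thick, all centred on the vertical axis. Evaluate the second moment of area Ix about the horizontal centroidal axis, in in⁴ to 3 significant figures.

Decompose the section into non-overlapping parts with the origin at the bottom-left of its bounding rectangle.
Bottom plate: 7.2 × 0.95, A = 6.84 in², y = 0.475 in, Ī = 0.51443 in⁴.
Web plate: 0.8 × 10.4, A = 8.32 in², y = 6.15 in, Ī = 74.991 in⁴.
Top plate: 2.8 × 0.9, A = 2.52 in², y = 11.8 in, Ī = 0.1701 in⁴.
Centroid: ȳ = ΣA·y / ΣA = 4.7598 in.
Transfer each piece to the horizontal centroidal axis using Ī + A·d² with d = y − 4.7598:
  bottom plate: d = -4.2848 in → contributes +126.09 in⁴
  web plate: d = 1.3902 in → contributes +91.071 in⁴
  top plate: d = 7.0402 in → contributes +125.07 in⁴
Total I = 342.24 in⁴.

Ix ≈ 342 in⁴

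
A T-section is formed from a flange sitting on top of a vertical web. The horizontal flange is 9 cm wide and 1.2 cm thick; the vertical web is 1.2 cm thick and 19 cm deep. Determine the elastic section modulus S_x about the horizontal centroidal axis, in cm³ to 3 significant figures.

S_x ≈ 113 cm³

Split into non-overlapping primitives; take the origin at the lower-left of the bounding box.
Flange: 9 × 1.2, A = 10.8 cm², y = 19.6 cm, Ī = 1.296 cm⁴.
Web: 1.2 × 19, A = 22.8 cm², y = 9.5 cm, Ī = 685.9 cm⁴.
Centroid: ȳ = ΣA·y / ΣA = 12.746 cm.
Transfer each piece to the horizontal centroidal axis using Ī + A·d² with d = y − 12.746:
  flange: d = 6.8536 cm → contributes +508.59 cm⁴
  web: d = -3.2464 cm → contributes +926.2 cm⁴
Total I = 1434.8 cm⁴.
Extreme fibre distance c = 12.746 cm; S = I/c = 112.56 cm³.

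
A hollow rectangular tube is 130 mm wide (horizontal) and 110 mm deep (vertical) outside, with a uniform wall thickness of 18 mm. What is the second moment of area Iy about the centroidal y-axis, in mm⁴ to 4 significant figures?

Iy ≈ 1.502 × 10⁷ mm⁴

Treat the section as a set of non-overlapping primitives; coordinates are from the bounding-box lower-left.
Outer rectangle: 130 × 110, A = 14 300 mm², x = 65 mm, Ī = 20 139 167 mm⁴.
Inner void (subtracted): 94 × 74, A = 6 956 mm², x = 65 mm, Ī = 5 121 935 mm⁴.
By symmetry the centroid is at mid-width, x̄ = 65 mm.
All pieces are centred on the centroidal y-axis, so I = ΣĪ (holes subtracted) = 15 017 232 mm⁴.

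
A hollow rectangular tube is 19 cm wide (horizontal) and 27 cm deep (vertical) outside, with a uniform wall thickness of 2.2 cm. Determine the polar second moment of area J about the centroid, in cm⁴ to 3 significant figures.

J ≈ 2.67 × 10⁴ cm⁴

Treat the section as a set of non-overlapping primitives; coordinates are from the bounding-box lower-left.
Outer rectangle: 19 × 27, A = 513 cm², y = 13.5 cm, Ī = 31 165 cm⁴.
Inner void (subtracted): 14.6 × 22.6, A = 329.96 cm², y = 13.5 cm, Ī = 14 044 cm⁴.
By symmetry the centroid is at mid-height, ȳ = 13.5 cm.
All pieces are centred on the centroidal x-axis, so I = ΣĪ (holes subtracted) = 17 121 cm⁴.
Repeating about the centroidal y-axis gives I_y = 9571.6 cm⁴.
Polar second moment: J = I_x + I_y = 26 692 cm⁴.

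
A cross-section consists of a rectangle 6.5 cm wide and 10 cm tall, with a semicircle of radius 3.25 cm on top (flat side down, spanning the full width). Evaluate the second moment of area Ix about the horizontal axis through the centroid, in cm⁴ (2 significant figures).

Ix ≈ 1100 cm⁴

Decompose the section into non-overlapping parts with the origin at the bottom-left of its bounding rectangle.
Rectangular body: 6.5 × 10, A = 65 cm², y = 5 cm, Ī = 541.7 cm⁴.
Semicircular cap: semicircle r = 3.25, A = 16.59 cm², y = 11.38 cm, Ī = 12.25 cm⁴.
Centroid: ȳ = ΣA·y / ΣA = 6.297 cm.
Transfer each piece to the horizontal axis through the centroid using Ī + A·d² with d = y − 6.297:
  rectangular body: d = -1.297 cm → contributes +651 cm⁴
  semicircular cap: d = 5.082 cm → contributes +440.8 cm⁴
Total I = 1 092 cm⁴.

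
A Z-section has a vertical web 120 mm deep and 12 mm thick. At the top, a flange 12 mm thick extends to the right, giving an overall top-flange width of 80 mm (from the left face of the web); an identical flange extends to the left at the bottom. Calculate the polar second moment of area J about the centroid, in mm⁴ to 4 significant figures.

Break the section into simple shapes (no overlaps), measuring from the bottom-left corner of the bounding box.
Web: 12 × 120, A = 1 440 mm², y = 60 mm, Ī = 1 728 000 mm⁴.
Top flange (beyond web): 68 × 12, A = 816 mm², y = 114 mm, Ī = 9 792 mm⁴.
Bottom flange (beyond web): 68 × 12, A = 816 mm², y = 6 mm, Ī = 9 792 mm⁴.
Centroid: ȳ = ΣA·y / ΣA = 60 mm.
Transfer each piece to the centroidal x-axis using Ī + A·d² with d = y − 60:
  web: d = 0 mm → contributes +1 728 000 mm⁴
  top flange (beyond web): d = 54 mm → contributes +2 389 248 mm⁴
  bottom flange (beyond web): d = -54 mm → contributes +2 389 248 mm⁴
Total I = 6 506 496 mm⁴.
For the y-axis: x̄ = 74 mm.
Repeating about the centroidal y-axis gives I_y = 3 257 344 mm⁴.
Polar second moment: J = I_x + I_y = 9 763 840 mm⁴.

J ≈ 9.764 × 10⁶ mm⁴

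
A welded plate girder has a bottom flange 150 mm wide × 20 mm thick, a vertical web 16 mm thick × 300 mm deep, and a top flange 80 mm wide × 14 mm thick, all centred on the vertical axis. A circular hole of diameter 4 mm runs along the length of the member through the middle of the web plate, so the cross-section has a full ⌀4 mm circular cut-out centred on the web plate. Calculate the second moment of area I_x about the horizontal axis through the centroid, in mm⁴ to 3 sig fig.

Break the section into simple shapes (no overlaps), measuring from the bottom-left corner of the bounding box.
Bottom plate: 150 × 20, A = 3 000 mm², y = 10 mm, Ī = 100 000 mm⁴.
Web plate: 16 × 300, A = 4 800 mm², y = 170 mm, Ī = 36 000 000 mm⁴.
Top plate: 80 × 14, A = 1 120 mm², y = 327 mm, Ī = 18 293 mm⁴.
Hole (subtracted): ⌀4, A = 12.566 mm², y = 170 mm, Ī = 12.566 mm⁴.
Centroid: ȳ = ΣA·y / ΣA = 135.85 mm.
Transfer each piece to the horizontal axis through the centroid using Ī + A·d² with d = y − 135.85:
  bottom plate: d = -125.85 mm → contributes +47 617 114 mm⁴
  web plate: d = 34.147 mm → contributes +41 596 806 mm⁴
  top plate: d = 191.15 mm → contributes +40 939 827 mm⁴
  hole: d = 34.147 mm → contributes −14 665 mm⁴
Total I = 130 139 082 mm⁴.

I_x ≈ 1.30 × 10⁸ mm⁴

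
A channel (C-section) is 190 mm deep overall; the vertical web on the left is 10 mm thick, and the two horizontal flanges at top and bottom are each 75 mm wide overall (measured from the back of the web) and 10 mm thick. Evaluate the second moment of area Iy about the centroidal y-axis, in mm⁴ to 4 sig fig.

Break the section into simple shapes (no overlaps), measuring from the bottom-left corner of the bounding box.
Web: 10 × 190, A = 1 900 mm², x = 5 mm, Ī = 15833.3 mm⁴.
Top flange (beyond web): 65 × 10, A = 650 mm², x = 42.5 mm, Ī = 228 854 mm⁴.
Bottom flange (beyond web): 65 × 10, A = 650 mm², x = 42.5 mm, Ī = 228 854 mm⁴.
Centroid: x̄ = ΣA·x / ΣA = 20.2344 mm.
Transfer each piece to the centroidal y-axis using Ī + A·d² with d = x − 20.2344:
  web: d = -15.2344 mm → contributes +456 797 mm⁴
  top flange (beyond web): d = 22.2656 mm → contributes +551 097 mm⁴
  bottom flange (beyond web): d = 22.2656 mm → contributes +551 097 mm⁴
Total I = 1 558 991 mm⁴.

Iy ≈ 1.559 × 10⁶ mm⁴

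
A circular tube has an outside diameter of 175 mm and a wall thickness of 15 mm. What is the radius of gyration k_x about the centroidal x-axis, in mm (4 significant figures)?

Decompose the section into non-overlapping parts with the origin at the bottom-left of its bounding rectangle.
Outer circle: ⌀175, A = 24052.8 mm², y = 87.5 mm, Ī = 46 038 598 mm⁴.
Bore (subtracted): ⌀145, A = 16 513 mm², y = 87.5 mm, Ī = 21 699 109 mm⁴.
By symmetry the centroid is at mid-height, ȳ = 87.5 mm.
All pieces are centred on the centroidal x-axis, so I = ΣĪ (holes subtracted) = 24 339 489 mm⁴.
Radius of gyration: k = √(I/A) = √(24 339 489 / 7539.82) = 56.8166 mm.

k_x ≈ 56.82 mm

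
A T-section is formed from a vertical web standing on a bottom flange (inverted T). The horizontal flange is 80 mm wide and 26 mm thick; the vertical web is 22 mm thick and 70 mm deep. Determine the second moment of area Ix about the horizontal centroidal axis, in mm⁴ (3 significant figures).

Split into non-overlapping primitives; take the origin at the lower-left of the bounding box.
Flange: 80 × 26, A = 2 080 mm², y = 13 mm, Ī = 117 173 mm⁴.
Web: 22 × 70, A = 1 540 mm², y = 61 mm, Ī = 628 833 mm⁴.
Centroid: ȳ = ΣA·y / ΣA = 33.42 mm.
Transfer each piece to the horizontal centroidal axis using Ī + A·d² with d = y − 33.42:
  flange: d = -20.42 mm → contributes +984 475 mm⁴
  web: d = 27.58 mm → contributes +1 800 254 mm⁴
Total I = 2 784 728 mm⁴.

Ix ≈ 2.78 × 10⁶ mm⁴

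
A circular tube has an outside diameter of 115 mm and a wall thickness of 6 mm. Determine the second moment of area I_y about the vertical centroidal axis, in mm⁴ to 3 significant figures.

Treat the section as a set of non-overlapping primitives; coordinates are from the bounding-box lower-left.
Outer circle: ⌀115, A = 10 387 mm², x = 57.5 mm, Ī = 8 585 414 mm⁴.
Bore (subtracted): ⌀103, A = 8332.3 mm², x = 57.5 mm, Ī = 5 524 828 mm⁴.
By symmetry the centroid is at mid-width, x̄ = 57.5 mm.
All pieces are centred on the vertical centroidal axis, so I = ΣĪ (holes subtracted) = 3 060 586 mm⁴.

I_y ≈ 3.06 × 10⁶ mm⁴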